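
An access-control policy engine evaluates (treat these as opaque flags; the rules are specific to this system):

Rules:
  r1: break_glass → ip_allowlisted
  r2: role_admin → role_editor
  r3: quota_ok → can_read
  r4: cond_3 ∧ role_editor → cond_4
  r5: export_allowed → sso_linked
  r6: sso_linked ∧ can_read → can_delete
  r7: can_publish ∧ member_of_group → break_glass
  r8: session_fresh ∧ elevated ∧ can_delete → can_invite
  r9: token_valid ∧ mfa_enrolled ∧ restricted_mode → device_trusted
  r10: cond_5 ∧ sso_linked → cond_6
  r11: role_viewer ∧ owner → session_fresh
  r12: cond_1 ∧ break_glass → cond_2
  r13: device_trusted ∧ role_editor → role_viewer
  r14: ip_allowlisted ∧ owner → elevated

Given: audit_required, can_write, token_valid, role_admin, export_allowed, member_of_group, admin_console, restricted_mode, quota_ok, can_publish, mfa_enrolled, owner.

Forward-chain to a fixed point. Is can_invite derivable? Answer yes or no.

[1] r2 [role_admin → role_editor]; r3 [quota_ok → can_read]; r5 [export_allowed → sso_linked]; r7 [can_publish ∧ member_of_group → break_glass]; r9 [token_valid ∧ mfa_enrolled ∧ restricted_mode → device_trusted]. ⇒ new: role_editor, can_read, sso_linked, break_glass, device_trusted.
[2] r1 [break_glass → ip_allowlisted]; r6 [sso_linked ∧ can_read → can_delete]; r13 [device_trusted ∧ role_editor → role_viewer]. ⇒ new: ip_allowlisted, can_delete, role_viewer.
[3] r11 [role_viewer ∧ owner → session_fresh]; r14 [ip_allowlisted ∧ owner → elevated]. ⇒ new: session_fresh, elevated.
[4] r8 [session_fresh ∧ elevated ∧ can_delete → can_invite]. ⇒ new: can_invite.
can_invite appears in round 4, so it is derivable.

yes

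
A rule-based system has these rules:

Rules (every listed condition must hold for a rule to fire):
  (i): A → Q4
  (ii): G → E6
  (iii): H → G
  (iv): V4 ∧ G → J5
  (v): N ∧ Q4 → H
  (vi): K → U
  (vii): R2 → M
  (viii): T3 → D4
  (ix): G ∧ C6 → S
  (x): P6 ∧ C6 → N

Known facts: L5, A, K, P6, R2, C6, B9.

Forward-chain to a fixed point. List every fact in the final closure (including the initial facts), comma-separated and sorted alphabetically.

A, B9, C6, E6, G, H, K, L5, M, N, P6, Q4, R2, S, U

Round 1: (i) [A → Q4]; (vi) [K → U]; (vii) [R2 → M]; (x) [P6 ∧ C6 → N]. Adds Q4, U, M, N.
Round 2: (v) [N ∧ Q4 → H]. Adds H.
Round 3: (iii) [H → G]. Adds G.
Round 4: (ii) [G → E6]; (ix) [G ∧ C6 → S]. Adds E6, S.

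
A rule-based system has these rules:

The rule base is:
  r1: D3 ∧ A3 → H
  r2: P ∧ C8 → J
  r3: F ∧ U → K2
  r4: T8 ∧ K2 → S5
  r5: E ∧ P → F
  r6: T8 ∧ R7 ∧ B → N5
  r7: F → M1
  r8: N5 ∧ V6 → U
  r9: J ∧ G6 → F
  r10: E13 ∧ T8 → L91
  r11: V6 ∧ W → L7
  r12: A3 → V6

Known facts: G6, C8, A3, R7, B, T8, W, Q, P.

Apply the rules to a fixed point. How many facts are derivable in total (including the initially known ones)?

[1] r2 [P ∧ C8 → J]; r6 [T8 ∧ R7 ∧ B → N5]; r12 [A3 → V6]. ⇒ new: J, N5, V6.
[2] r8 [N5 ∧ V6 → U]; r9 [J ∧ G6 → F]; r11 [V6 ∧ W → L7]. ⇒ new: U, F, L7.
[3] r3 [F ∧ U → K2]; r7 [F → M1]. ⇒ new: K2, M1.
[4] r4 [T8 ∧ K2 → S5]. ⇒ new: S5.
Closure: {A3, B, C8, F, G6, J, K2, L7, M1, N5, P, Q, R7, S5, T8, U, V6, W} — 18 facts.

18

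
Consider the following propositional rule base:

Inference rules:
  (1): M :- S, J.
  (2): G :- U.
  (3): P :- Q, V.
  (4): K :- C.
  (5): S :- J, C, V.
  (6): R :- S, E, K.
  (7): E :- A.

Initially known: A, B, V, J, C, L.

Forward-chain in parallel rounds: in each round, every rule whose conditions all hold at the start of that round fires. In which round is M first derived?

2

Round 1 — (4), (5), (7), derive K, S, E.
Round 2 — (1), (6), derive M, R.
M first appears in round 2.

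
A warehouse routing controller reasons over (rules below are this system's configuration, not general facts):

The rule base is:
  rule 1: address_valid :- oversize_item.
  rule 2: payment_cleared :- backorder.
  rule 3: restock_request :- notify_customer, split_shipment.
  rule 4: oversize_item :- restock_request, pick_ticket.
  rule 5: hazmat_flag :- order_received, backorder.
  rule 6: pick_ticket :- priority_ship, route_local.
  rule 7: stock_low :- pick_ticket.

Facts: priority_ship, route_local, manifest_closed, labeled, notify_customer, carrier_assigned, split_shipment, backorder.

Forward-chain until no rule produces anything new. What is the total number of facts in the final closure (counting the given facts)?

Round 1 fires rule 2, rule 3, rule 6, giving payment_cleared, restock_request, pick_ticket.
Round 2 fires rule 4, rule 7, giving oversize_item, stock_low.
Round 3 fires rule 1, giving address_valid.
Closure: {address_valid, backorder, carrier_assigned, labeled, manifest_closed, notify_customer, oversize_item, payment_cleared, pick_ticket, priority_ship, restock_request, route_local, split_shipment, stock_low} — 14 facts.

14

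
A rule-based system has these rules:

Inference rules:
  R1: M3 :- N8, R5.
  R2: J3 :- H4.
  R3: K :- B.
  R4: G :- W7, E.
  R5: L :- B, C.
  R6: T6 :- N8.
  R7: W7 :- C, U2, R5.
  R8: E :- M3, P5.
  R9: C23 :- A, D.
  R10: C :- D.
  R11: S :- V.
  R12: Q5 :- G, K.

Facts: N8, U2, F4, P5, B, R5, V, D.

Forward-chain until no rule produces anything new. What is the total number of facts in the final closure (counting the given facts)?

Round 1: R1 [M3 :- N8, R5.]; R3 [K :- B.]; R6 [T6 :- N8.]; R10 [C :- D.]; R11 [S :- V.]. New: M3, K, T6, C, S.
Round 2: R5 [L :- B, C.]; R7 [W7 :- C, U2, R5.]; R8 [E :- M3, P5.]. New: L, W7, E.
Round 3: R4 [G :- W7, E.]. New: G.
Round 4: R12 [Q5 :- G, K.]. New: Q5.
Closure: {B, C, D, E, F4, G, K, L, M3, N8, P5, Q5, R5, S, T6, U2, V, W7} — 18 facts.

18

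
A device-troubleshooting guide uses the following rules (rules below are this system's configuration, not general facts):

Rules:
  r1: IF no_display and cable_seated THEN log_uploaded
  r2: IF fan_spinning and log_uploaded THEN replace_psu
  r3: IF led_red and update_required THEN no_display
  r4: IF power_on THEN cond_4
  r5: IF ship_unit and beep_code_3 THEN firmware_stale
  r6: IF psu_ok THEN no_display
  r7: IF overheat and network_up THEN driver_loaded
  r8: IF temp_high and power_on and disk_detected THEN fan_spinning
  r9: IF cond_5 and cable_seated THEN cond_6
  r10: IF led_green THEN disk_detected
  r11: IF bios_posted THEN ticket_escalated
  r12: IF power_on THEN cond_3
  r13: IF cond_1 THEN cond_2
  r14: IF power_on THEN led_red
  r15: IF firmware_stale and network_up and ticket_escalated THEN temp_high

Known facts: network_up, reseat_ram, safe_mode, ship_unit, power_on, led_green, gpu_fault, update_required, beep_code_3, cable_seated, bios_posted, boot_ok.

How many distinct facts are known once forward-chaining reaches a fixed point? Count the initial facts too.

23

Round 1: r4 [IF power_on THEN cond_4]; r5 [IF ship_unit and beep_code_3 THEN firmware_stale]; r10 [IF led_green THEN disk_detected]; r11 [IF bios_posted THEN ticket_escalated]; r12 [IF power_on THEN cond_3]; r14 [IF power_on THEN led_red]. New: cond_4, firmware_stale, disk_detected, ticket_escalated, cond_3, led_red.
Round 2: r3 [IF led_red and update_required THEN no_display]; r15 [IF firmware_stale and network_up and ticket_escalated THEN temp_high]. New: no_display, temp_high.
Round 3: r1 [IF no_display and cable_seated THEN log_uploaded]; r8 [IF temp_high and power_on and disk_detected THEN fan_spinning]. New: log_uploaded, fan_spinning.
Round 4: r2 [IF fan_spinning and log_uploaded THEN replace_psu]. New: replace_psu.
Closure: {beep_code_3, bios_posted, boot_ok, cable_seated, cond_3, cond_4, disk_detected, fan_spinning, firmware_stale, gpu_fault, led_green, led_red, log_uploaded, network_up, no_display, power_on, replace_psu, reseat_ram, safe_mode, ship_unit, temp_high, ticket_escalated, update_required} — 23 facts.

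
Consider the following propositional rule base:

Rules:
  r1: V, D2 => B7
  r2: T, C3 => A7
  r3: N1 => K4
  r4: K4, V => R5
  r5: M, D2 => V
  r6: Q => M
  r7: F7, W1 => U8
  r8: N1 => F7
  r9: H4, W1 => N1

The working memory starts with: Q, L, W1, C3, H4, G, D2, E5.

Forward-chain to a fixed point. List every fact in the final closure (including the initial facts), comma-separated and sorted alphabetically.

B7, C3, D2, E5, F7, G, H4, K4, L, M, N1, Q, R5, U8, V, W1

Round 1: r6 [Q => M]; r9 [H4, W1 => N1]. Adds M, N1.
Round 2: r3 [N1 => K4]; r5 [M, D2 => V]; r8 [N1 => F7]. Adds K4, V, F7.
Round 3: r1 [V, D2 => B7]; r4 [K4, V => R5]; r7 [F7, W1 => U8]. Adds B7, R5, U8.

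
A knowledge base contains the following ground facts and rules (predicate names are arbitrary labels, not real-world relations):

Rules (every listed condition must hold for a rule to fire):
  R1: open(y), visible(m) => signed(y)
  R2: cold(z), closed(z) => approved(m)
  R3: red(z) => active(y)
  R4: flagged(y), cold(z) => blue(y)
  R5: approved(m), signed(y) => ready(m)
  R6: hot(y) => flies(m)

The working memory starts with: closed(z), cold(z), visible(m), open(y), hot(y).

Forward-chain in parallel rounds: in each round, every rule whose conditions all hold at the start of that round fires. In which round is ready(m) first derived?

Round 1: R1 [open(y), visible(m) => signed(y)]; R2 [cold(z), closed(z) => approved(m)]; R6 [hot(y) => flies(m)]. New: signed(y), approved(m), flies(m).
Round 2: R5 [approved(m), signed(y) => ready(m)]. New: ready(m).
ready(m) first appears in round 2.

2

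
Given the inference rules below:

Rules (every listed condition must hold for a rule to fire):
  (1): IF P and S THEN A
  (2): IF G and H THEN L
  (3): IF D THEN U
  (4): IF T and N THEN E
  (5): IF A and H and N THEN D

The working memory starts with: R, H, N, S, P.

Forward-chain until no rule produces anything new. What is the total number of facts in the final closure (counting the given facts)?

[1] (1) [IF P and S THEN A]. ⇒ new: A.
[2] (5) [IF A and H and N THEN D]. ⇒ new: D.
[3] (3) [IF D THEN U]. ⇒ new: U.
Closure: {A, D, H, N, P, R, S, U} — 8 facts.

8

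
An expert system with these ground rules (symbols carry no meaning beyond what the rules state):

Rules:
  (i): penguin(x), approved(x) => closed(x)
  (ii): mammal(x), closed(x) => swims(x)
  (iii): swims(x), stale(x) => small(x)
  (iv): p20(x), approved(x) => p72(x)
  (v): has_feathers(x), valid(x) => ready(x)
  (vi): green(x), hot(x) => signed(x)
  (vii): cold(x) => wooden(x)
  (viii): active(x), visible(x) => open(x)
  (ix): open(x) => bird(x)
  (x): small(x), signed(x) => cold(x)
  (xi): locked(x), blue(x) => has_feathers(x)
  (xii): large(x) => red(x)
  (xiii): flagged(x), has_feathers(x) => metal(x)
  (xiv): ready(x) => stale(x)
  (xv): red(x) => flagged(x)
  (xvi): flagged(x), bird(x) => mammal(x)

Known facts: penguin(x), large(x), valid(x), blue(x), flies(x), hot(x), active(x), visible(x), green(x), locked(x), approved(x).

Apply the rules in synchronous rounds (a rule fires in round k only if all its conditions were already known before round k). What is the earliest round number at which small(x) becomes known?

Round 1: (i) [penguin(x), approved(x) => closed(x)]; (vi) [green(x), hot(x) => signed(x)]; (viii) [active(x), visible(x) => open(x)]; (xi) [locked(x), blue(x) => has_feathers(x)]; (xii) [large(x) => red(x)]. Adds closed(x), signed(x), open(x), has_feathers(x), red(x).
Round 2: (v) [has_feathers(x), valid(x) => ready(x)]; (ix) [open(x) => bird(x)]; (xv) [red(x) => flagged(x)]. Adds ready(x), bird(x), flagged(x).
Round 3: (xiii) [flagged(x), has_feathers(x) => metal(x)]; (xiv) [ready(x) => stale(x)]; (xvi) [flagged(x), bird(x) => mammal(x)]. Adds metal(x), stale(x), mammal(x).
Round 4: (ii) [mammal(x), closed(x) => swims(x)]. Adds swims(x).
Round 5: (iii) [swims(x), stale(x) => small(x)]. Adds small(x).
small(x) first appears in round 5.

5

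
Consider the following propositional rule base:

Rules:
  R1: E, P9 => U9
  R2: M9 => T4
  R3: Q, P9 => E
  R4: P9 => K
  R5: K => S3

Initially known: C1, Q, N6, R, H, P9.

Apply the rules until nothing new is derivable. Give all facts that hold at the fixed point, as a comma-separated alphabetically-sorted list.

Round 1: R3 [Q, P9 => E]; R4 [P9 => K]. New: E, K.
Round 2: R1 [E, P9 => U9]; R5 [K => S3]. New: U9, S3.

C1, E, H, K, N6, P9, Q, R, S3, U9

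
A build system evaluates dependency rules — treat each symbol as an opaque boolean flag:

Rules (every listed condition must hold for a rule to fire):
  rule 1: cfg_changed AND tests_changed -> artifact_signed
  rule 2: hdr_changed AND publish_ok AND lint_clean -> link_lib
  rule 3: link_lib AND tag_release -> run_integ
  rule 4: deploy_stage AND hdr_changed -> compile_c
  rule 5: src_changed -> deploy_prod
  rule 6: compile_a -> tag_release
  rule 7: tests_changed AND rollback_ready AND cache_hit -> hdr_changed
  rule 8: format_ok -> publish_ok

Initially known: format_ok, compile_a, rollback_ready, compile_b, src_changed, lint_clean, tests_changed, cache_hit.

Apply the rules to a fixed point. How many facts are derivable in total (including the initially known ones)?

Round 1: rule 5 [src_changed -> deploy_prod]; rule 6 [compile_a -> tag_release]; rule 7 [tests_changed AND rollback_ready AND cache_hit -> hdr_changed]; rule 8 [format_ok -> publish_ok]. Adds deploy_prod, tag_release, hdr_changed, publish_ok.
Round 2: rule 2 [hdr_changed AND publish_ok AND lint_clean -> link_lib]. Adds link_lib.
Round 3: rule 3 [link_lib AND tag_release -> run_integ]. Adds run_integ.
Closure: {cache_hit, compile_a, compile_b, deploy_prod, format_ok, hdr_changed, link_lib, lint_clean, publish_ok, rollback_ready, run_integ, src_changed, tag_release, tests_changed} — 14 facts.

14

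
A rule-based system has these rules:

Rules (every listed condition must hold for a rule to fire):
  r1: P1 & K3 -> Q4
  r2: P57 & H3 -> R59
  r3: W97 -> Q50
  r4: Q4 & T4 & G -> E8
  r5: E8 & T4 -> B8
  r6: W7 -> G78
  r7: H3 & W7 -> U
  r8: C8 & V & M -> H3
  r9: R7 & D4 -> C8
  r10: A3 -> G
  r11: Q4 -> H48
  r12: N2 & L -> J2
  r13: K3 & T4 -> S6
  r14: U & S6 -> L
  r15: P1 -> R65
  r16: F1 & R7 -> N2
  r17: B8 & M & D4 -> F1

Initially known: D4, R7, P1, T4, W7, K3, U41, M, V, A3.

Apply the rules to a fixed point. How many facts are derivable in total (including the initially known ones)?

[1] r1 [P1 & K3 -> Q4]; r6 [W7 -> G78]; r9 [R7 & D4 -> C8]; r10 [A3 -> G]; r13 [K3 & T4 -> S6]; r15 [P1 -> R65]. ⇒ new: Q4, G78, C8, G, S6, R65.
[2] r4 [Q4 & T4 & G -> E8]; r8 [C8 & V & M -> H3]; r11 [Q4 -> H48]. ⇒ new: E8, H3, H48.
[3] r5 [E8 & T4 -> B8]; r7 [H3 & W7 -> U]. ⇒ new: B8, U.
[4] r14 [U & S6 -> L]; r17 [B8 & M & D4 -> F1]. ⇒ new: L, F1.
[5] r16 [F1 & R7 -> N2]. ⇒ new: N2.
[6] r12 [N2 & L -> J2]. ⇒ new: J2.
Closure: {A3, B8, C8, D4, E8, F1, G, G78, H3, H48, J2, K3, L, M, N2, P1, Q4, R65, R7, S6, T4, U, U41, V, W7} — 25 facts.

25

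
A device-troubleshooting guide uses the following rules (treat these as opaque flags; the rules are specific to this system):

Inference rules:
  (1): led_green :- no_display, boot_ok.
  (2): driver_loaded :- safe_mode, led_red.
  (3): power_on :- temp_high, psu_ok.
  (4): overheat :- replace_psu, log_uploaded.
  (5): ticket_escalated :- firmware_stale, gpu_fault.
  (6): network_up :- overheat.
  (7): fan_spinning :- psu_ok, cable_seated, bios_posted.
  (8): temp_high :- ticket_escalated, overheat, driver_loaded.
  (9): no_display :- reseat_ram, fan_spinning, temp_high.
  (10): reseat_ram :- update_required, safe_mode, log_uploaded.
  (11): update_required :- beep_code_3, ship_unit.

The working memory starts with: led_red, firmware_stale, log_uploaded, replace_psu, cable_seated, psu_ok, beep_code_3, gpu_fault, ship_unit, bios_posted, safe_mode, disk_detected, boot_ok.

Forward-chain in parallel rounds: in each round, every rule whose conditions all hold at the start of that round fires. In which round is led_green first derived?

Round 1 fires (2), (4), (5), (7), (11), giving driver_loaded, overheat, ticket_escalated, fan_spinning, update_required.
Round 2 fires (6), (8), (10), giving network_up, temp_high, reseat_ram.
Round 3 fires (3), (9), giving power_on, no_display.
Round 4 fires (1), giving led_green.
led_green first appears in round 4.

4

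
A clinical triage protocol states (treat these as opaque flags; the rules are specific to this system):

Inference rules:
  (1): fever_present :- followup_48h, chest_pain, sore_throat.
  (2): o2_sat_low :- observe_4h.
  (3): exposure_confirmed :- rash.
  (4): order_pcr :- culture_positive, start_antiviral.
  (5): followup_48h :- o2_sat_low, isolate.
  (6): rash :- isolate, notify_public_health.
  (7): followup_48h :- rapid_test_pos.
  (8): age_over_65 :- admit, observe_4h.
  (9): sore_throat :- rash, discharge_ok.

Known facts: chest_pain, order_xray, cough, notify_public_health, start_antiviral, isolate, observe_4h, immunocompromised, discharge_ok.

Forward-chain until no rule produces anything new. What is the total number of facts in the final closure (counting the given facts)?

Round 1 fires (2), (6), giving o2_sat_low, rash.
Round 2 fires (3), (5), (9), giving exposure_confirmed, followup_48h, sore_throat.
Round 3 fires (1), giving fever_present.
Closure: {chest_pain, cough, discharge_ok, exposure_confirmed, fever_present, followup_48h, immunocompromised, isolate, notify_public_health, o2_sat_low, observe_4h, order_xray, rash, sore_throat, start_antiviral} — 15 facts.

15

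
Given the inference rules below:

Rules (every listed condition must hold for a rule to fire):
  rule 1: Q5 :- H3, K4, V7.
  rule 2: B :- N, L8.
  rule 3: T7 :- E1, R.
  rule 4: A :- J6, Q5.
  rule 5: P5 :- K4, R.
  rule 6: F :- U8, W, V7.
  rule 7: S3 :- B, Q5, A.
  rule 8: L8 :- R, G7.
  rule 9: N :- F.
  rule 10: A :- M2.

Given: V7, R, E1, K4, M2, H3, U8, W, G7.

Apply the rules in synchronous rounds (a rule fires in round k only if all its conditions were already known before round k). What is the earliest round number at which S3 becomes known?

Round 1 fires rule 1, rule 3, rule 5, rule 6, rule 8, rule 10, giving Q5, T7, P5, F, L8, A.
Round 2 fires rule 9, giving N.
Round 3 fires rule 2, giving B.
Round 4 fires rule 7, giving S3.
S3 first appears in round 4.

4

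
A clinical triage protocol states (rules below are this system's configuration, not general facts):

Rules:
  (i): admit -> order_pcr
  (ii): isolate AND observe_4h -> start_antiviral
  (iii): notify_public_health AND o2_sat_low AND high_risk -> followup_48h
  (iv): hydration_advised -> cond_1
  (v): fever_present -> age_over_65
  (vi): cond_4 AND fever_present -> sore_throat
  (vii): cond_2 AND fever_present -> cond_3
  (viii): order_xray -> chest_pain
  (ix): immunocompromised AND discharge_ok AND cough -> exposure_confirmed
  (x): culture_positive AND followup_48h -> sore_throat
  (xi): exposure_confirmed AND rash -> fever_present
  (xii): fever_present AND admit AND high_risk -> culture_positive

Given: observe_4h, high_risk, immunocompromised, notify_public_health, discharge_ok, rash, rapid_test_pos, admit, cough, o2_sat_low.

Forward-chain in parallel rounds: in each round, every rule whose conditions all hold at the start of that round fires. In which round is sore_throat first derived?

[1] (i) [admit -> order_pcr]; (iii) [notify_public_health AND o2_sat_low AND high_risk -> followup_48h]; (ix) [immunocompromised AND discharge_ok AND cough -> exposure_confirmed]. ⇒ new: order_pcr, followup_48h, exposure_confirmed.
[2] (xi) [exposure_confirmed AND rash -> fever_present]. ⇒ new: fever_present.
[3] (v) [fever_present -> age_over_65]; (xii) [fever_present AND admit AND high_risk -> culture_positive]. ⇒ new: age_over_65, culture_positive.
[4] (x) [culture_positive AND followup_48h -> sore_throat]. ⇒ new: sore_throat.
sore_throat first appears in round 4.

4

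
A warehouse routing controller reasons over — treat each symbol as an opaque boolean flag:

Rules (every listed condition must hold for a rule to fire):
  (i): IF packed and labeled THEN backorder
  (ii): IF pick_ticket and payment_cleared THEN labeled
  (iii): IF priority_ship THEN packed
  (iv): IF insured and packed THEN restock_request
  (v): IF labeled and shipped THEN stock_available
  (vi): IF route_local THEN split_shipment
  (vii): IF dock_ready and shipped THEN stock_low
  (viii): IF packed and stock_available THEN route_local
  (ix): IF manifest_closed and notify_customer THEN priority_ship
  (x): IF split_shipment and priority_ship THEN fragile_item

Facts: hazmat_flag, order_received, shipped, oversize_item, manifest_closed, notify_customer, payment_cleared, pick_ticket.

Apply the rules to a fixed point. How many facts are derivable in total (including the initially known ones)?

16

Round 1: (ii) [IF pick_ticket and payment_cleared THEN labeled]; (ix) [IF manifest_closed and notify_customer THEN priority_ship]. New: labeled, priority_ship.
Round 2: (iii) [IF priority_ship THEN packed]; (v) [IF labeled and shipped THEN stock_available]. New: packed, stock_available.
Round 3: (i) [IF packed and labeled THEN backorder]; (viii) [IF packed and stock_available THEN route_local]. New: backorder, route_local.
Round 4: (vi) [IF route_local THEN split_shipment]. New: split_shipment.
Round 5: (x) [IF split_shipment and priority_ship THEN fragile_item]. New: fragile_item.
Closure: {backorder, fragile_item, hazmat_flag, labeled, manifest_closed, notify_customer, order_received, oversize_item, packed, payment_cleared, pick_ticket, priority_ship, route_local, shipped, split_shipment, stock_available} — 16 facts.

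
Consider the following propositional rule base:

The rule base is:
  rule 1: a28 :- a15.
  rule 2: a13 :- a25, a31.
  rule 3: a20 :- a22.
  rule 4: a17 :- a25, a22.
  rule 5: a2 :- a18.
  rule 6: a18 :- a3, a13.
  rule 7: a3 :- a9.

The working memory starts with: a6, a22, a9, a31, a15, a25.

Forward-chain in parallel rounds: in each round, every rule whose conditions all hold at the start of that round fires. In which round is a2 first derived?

Round 1 fires rule 1, rule 2, rule 3, rule 4, rule 7, giving a28, a13, a20, a17, a3.
Round 2 fires rule 6, giving a18.
Round 3 fires rule 5, giving a2.
a2 first appears in round 3.

3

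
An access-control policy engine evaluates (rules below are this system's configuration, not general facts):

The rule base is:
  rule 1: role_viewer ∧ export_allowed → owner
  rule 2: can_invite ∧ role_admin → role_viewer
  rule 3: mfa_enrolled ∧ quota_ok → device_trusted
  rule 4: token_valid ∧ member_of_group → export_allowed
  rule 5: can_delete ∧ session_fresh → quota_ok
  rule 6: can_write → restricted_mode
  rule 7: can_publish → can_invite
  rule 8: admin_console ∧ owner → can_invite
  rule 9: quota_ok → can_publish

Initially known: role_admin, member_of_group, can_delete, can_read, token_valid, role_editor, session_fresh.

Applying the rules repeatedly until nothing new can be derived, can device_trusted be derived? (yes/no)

Round 1 — rule 4, rule 5, derive export_allowed, quota_ok.
Round 2 — rule 9, derive can_publish.
Round 3 — rule 7, derive can_invite.
Round 4 — rule 2, derive role_viewer.
Round 5 — rule 1, derive owner.
Fixed point reached. device_trusted is concluded only by rule 3; rule 3 needs mfa_enrolled (never derived).

no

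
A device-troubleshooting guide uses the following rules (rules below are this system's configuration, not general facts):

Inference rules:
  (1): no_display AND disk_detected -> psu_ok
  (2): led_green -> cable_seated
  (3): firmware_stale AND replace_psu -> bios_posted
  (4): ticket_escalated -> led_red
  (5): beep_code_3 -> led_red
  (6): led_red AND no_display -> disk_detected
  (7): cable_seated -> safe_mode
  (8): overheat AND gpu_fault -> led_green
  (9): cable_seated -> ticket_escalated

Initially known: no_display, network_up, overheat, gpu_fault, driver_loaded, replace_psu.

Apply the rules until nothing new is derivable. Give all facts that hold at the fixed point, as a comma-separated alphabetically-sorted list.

[1] (8) [overheat AND gpu_fault -> led_green]. ⇒ new: led_green.
[2] (2) [led_green -> cable_seated]. ⇒ new: cable_seated.
[3] (7) [cable_seated -> safe_mode]; (9) [cable_seated -> ticket_escalated]. ⇒ new: safe_mode, ticket_escalated.
[4] (4) [ticket_escalated -> led_red]. ⇒ new: led_red.
[5] (6) [led_red AND no_display -> disk_detected]. ⇒ new: disk_detected.
[6] (1) [no_display AND disk_detected -> psu_ok]. ⇒ new: psu_ok.

cable_seated, disk_detected, driver_loaded, gpu_fault, led_green, led_red, network_up, no_display, overheat, psu_ok, replace_psu, safe_mode, ticket_escalated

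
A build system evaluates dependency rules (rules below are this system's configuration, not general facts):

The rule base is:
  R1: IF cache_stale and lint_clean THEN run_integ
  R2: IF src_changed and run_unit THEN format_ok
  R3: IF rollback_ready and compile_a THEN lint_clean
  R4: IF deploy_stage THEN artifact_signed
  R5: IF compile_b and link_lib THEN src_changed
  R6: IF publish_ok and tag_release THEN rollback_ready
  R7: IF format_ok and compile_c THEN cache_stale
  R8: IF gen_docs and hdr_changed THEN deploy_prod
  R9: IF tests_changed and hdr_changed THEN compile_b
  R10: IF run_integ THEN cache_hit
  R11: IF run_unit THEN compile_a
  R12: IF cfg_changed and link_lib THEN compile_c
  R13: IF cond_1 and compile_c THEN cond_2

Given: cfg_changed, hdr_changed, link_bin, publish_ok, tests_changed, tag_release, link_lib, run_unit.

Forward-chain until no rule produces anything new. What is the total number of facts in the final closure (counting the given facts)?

18

[1] R6 [IF publish_ok and tag_release THEN rollback_ready]; R9 [IF tests_changed and hdr_changed THEN compile_b]; R11 [IF run_unit THEN compile_a]; R12 [IF cfg_changed and link_lib THEN compile_c]. ⇒ new: rollback_ready, compile_b, compile_a, compile_c.
[2] R3 [IF rollback_ready and compile_a THEN lint_clean]; R5 [IF compile_b and link_lib THEN src_changed]. ⇒ new: lint_clean, src_changed.
[3] R2 [IF src_changed and run_unit THEN format_ok]. ⇒ new: format_ok.
[4] R7 [IF format_ok and compile_c THEN cache_stale]. ⇒ new: cache_stale.
[5] R1 [IF cache_stale and lint_clean THEN run_integ]. ⇒ new: run_integ.
[6] R10 [IF run_integ THEN cache_hit]. ⇒ new: cache_hit.
Closure: {cache_hit, cache_stale, cfg_changed, compile_a, compile_b, compile_c, format_ok, hdr_changed, link_bin, link_lib, lint_clean, publish_ok, rollback_ready, run_integ, run_unit, src_changed, tag_release, tests_changed} — 18 facts.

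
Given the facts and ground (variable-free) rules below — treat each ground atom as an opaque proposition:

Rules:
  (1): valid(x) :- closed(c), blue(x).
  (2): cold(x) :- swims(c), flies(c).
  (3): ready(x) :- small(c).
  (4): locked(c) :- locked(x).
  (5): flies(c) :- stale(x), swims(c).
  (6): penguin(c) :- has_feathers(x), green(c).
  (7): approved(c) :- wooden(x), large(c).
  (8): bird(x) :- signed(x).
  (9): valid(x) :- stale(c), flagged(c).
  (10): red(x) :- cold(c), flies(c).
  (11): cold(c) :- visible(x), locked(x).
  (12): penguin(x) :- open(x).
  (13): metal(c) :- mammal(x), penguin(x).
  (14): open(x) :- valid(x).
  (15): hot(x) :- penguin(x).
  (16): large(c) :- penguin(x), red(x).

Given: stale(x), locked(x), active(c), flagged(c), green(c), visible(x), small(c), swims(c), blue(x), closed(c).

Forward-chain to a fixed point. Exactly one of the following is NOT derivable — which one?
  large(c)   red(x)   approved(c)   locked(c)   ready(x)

approved(c)

Round 1: (1) [valid(x) :- closed(c), blue(x).]; (3) [ready(x) :- small(c).]; (4) [locked(c) :- locked(x).]; (5) [flies(c) :- stale(x), swims(c).]; (11) [cold(c) :- visible(x), locked(x).]. New: valid(x), ready(x), locked(c), flies(c), cold(c).
Round 2: (2) [cold(x) :- swims(c), flies(c).]; (10) [red(x) :- cold(c), flies(c).]; (14) [open(x) :- valid(x).]. New: cold(x), red(x), open(x).
Round 3: (12) [penguin(x) :- open(x).]. New: penguin(x).
Round 4: (15) [hot(x) :- penguin(x).]; (16) [large(c) :- penguin(x), red(x).]. New: hot(x), large(c).
Derived: red(x) (round 2), ready(x) (round 1), large(c) (round 4), locked(c) (round 1). approved(c) never appears in any round.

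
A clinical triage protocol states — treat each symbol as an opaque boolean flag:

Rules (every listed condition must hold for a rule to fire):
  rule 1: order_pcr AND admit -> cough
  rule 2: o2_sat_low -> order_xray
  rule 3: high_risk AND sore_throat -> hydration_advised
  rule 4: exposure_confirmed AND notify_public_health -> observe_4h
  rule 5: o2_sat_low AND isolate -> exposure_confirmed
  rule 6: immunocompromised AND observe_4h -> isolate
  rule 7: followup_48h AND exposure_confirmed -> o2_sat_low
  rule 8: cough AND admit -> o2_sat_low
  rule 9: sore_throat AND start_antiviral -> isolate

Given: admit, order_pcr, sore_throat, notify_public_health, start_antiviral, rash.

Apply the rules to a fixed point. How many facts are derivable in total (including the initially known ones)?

12

Round 1 fires rule 1, rule 9, giving cough, isolate.
Round 2 fires rule 8, giving o2_sat_low.
Round 3 fires rule 2, rule 5, giving order_xray, exposure_confirmed.
Round 4 fires rule 4, giving observe_4h.
Closure: {admit, cough, exposure_confirmed, isolate, notify_public_health, o2_sat_low, observe_4h, order_pcr, order_xray, rash, sore_throat, start_antiviral} — 12 facts.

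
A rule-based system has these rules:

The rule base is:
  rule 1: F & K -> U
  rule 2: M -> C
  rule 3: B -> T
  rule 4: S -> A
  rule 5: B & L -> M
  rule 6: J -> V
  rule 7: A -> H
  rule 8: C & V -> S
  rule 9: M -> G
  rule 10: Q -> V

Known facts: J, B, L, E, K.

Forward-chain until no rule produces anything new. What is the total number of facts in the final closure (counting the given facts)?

13

Round 1: rule 3 [B -> T]; rule 5 [B & L -> M]; rule 6 [J -> V]. Adds T, M, V.
Round 2: rule 2 [M -> C]; rule 9 [M -> G]. Adds C, G.
Round 3: rule 8 [C & V -> S]. Adds S.
Round 4: rule 4 [S -> A]. Adds A.
Round 5: rule 7 [A -> H]. Adds H.
Closure: {A, B, C, E, G, H, J, K, L, M, S, T, V} — 13 facts.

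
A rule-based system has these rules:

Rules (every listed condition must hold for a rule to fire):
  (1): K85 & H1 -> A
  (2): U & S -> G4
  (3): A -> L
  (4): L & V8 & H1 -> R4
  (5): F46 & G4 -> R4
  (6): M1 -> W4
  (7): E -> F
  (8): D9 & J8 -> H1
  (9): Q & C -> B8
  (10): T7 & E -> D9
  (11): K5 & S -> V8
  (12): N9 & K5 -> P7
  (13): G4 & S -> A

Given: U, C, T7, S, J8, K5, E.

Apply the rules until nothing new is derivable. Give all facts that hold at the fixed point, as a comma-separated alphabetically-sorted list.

Round 1: (2) [U & S -> G4]; (7) [E -> F]; (10) [T7 & E -> D9]; (11) [K5 & S -> V8]. New: G4, F, D9, V8.
Round 2: (8) [D9 & J8 -> H1]; (13) [G4 & S -> A]. New: H1, A.
Round 3: (3) [A -> L]. New: L.
Round 4: (4) [L & V8 & H1 -> R4]. New: R4.

A, C, D9, E, F, G4, H1, J8, K5, L, R4, S, T7, U, V8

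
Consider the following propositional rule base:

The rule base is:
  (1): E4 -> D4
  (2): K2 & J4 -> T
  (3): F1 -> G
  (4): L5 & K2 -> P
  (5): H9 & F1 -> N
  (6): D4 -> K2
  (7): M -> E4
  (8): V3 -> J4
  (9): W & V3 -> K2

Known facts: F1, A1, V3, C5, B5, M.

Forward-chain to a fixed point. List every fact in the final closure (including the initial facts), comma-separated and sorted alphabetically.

Round 1: (3) [F1 -> G]; (7) [M -> E4]; (8) [V3 -> J4]. Adds G, E4, J4.
Round 2: (1) [E4 -> D4]. Adds D4.
Round 3: (6) [D4 -> K2]. Adds K2.
Round 4: (2) [K2 & J4 -> T]. Adds T.

A1, B5, C5, D4, E4, F1, G, J4, K2, M, T, V3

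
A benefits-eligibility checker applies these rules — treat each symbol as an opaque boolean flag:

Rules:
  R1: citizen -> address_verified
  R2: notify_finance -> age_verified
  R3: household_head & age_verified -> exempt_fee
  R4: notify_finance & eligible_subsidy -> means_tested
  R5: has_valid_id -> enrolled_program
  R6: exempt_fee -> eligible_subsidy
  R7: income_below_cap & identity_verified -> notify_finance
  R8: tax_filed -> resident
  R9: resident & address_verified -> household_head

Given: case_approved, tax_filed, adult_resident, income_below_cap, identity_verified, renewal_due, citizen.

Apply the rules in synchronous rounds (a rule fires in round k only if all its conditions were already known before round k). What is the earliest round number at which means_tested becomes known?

5

Round 1 fires R1, R7, R8, giving address_verified, notify_finance, resident.
Round 2 fires R2, R9, giving age_verified, household_head.
Round 3 fires R3, giving exempt_fee.
Round 4 fires R6, giving eligible_subsidy.
Round 5 fires R4, giving means_tested.
means_tested first appears in round 5.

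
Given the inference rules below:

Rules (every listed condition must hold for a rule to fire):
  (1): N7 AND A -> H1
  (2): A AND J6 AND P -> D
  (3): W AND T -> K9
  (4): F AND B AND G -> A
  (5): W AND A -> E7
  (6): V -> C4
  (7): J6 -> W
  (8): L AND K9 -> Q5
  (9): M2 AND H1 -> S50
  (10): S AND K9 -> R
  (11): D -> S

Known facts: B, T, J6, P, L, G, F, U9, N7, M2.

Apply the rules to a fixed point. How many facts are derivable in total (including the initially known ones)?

Round 1: (4) [F AND B AND G -> A]; (7) [J6 -> W]. New: A, W.
Round 2: (1) [N7 AND A -> H1]; (2) [A AND J6 AND P -> D]; (3) [W AND T -> K9]; (5) [W AND A -> E7]. New: H1, D, K9, E7.
Round 3: (8) [L AND K9 -> Q5]; (9) [M2 AND H1 -> S50]; (11) [D -> S]. New: Q5, S50, S.
Round 4: (10) [S AND K9 -> R]. New: R.
Closure: {A, B, D, E7, F, G, H1, J6, K9, L, M2, N7, P, Q5, R, S, S50, T, U9, W} — 20 facts.

20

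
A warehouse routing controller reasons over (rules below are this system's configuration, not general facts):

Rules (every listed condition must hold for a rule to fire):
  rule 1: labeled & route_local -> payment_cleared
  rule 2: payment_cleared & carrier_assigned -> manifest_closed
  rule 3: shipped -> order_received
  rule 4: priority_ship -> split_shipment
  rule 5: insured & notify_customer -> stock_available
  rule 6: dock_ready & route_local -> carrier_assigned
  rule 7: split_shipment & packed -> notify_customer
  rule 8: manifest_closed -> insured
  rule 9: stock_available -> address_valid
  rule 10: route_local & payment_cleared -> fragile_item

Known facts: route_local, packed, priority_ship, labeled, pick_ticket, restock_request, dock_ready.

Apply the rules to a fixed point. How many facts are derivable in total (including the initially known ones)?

16

Round 1: rule 1 [labeled & route_local -> payment_cleared]; rule 4 [priority_ship -> split_shipment]; rule 6 [dock_ready & route_local -> carrier_assigned]. Adds payment_cleared, split_shipment, carrier_assigned.
Round 2: rule 2 [payment_cleared & carrier_assigned -> manifest_closed]; rule 7 [split_shipment & packed -> notify_customer]; rule 10 [route_local & payment_cleared -> fragile_item]. Adds manifest_closed, notify_customer, fragile_item.
Round 3: rule 8 [manifest_closed -> insured]. Adds insured.
Round 4: rule 5 [insured & notify_customer -> stock_available]. Adds stock_available.
Round 5: rule 9 [stock_available -> address_valid]. Adds address_valid.
Closure: {address_valid, carrier_assigned, dock_ready, fragile_item, insured, labeled, manifest_closed, notify_customer, packed, payment_cleared, pick_ticket, priority_ship, restock_request, route_local, split_shipment, stock_available} — 16 facts.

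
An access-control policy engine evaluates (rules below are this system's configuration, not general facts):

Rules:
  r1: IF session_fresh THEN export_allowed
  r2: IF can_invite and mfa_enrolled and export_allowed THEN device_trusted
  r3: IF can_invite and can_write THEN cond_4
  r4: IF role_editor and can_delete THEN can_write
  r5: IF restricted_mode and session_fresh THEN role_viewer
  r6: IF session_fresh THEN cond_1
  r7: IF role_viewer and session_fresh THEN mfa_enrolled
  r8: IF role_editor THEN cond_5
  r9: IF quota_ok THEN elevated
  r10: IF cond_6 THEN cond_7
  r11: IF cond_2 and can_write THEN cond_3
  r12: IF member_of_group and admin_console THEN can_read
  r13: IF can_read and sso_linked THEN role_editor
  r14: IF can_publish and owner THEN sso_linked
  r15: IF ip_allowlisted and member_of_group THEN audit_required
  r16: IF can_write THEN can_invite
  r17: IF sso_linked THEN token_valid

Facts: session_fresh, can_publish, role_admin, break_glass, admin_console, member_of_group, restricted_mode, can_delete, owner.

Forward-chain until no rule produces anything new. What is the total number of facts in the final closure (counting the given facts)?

22

Round 1 fires r1, r5, r6, r12, r14, giving export_allowed, role_viewer, cond_1, can_read, sso_linked.
Round 2 fires r7, r13, r17, giving mfa_enrolled, role_editor, token_valid.
Round 3 fires r4, r8, giving can_write, cond_5.
Round 4 fires r16, giving can_invite.
Round 5 fires r2, r3, giving device_trusted, cond_4.
Closure: {admin_console, break_glass, can_delete, can_invite, can_publish, can_read, can_write, cond_1, cond_4, cond_5, device_trusted, export_allowed, member_of_group, mfa_enrolled, owner, restricted_mode, role_admin, role_editor, role_viewer, session_fresh, sso_linked, token_valid} — 22 facts.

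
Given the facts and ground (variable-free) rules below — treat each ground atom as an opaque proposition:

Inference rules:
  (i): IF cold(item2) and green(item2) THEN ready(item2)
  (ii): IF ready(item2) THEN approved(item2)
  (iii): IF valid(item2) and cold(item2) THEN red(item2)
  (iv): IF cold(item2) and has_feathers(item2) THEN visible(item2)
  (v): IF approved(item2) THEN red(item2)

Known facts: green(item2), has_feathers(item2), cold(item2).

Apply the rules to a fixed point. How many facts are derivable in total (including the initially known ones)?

Round 1 — (i), (iv), derive ready(item2), visible(item2).
Round 2 — (ii), derive approved(item2).
Round 3 — (v), derive red(item2).
Closure: {approved(item2), cold(item2), green(item2), has_feathers(item2), ready(item2), red(item2), visible(item2)} — 7 facts.

7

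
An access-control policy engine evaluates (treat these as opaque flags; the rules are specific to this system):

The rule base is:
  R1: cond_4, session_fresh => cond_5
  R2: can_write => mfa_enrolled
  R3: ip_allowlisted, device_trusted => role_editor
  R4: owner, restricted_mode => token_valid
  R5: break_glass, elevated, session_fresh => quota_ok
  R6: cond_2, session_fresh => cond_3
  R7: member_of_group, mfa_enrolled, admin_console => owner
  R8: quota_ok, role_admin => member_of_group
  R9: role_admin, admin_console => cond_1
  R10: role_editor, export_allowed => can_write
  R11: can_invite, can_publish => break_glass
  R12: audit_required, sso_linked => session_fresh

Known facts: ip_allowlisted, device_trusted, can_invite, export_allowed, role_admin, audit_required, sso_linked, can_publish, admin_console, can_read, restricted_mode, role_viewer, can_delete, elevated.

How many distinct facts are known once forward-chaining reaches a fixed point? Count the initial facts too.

24

Round 1 fires R3, R9, R11, R12, giving role_editor, cond_1, break_glass, session_fresh.
Round 2 fires R5, R10, giving quota_ok, can_write.
Round 3 fires R2, R8, giving mfa_enrolled, member_of_group.
Round 4 fires R7, giving owner.
Round 5 fires R4, giving token_valid.
Closure: {admin_console, audit_required, break_glass, can_delete, can_invite, can_publish, can_read, can_write, cond_1, device_trusted, elevated, export_allowed, ip_allowlisted, member_of_group, mfa_enrolled, owner, quota_ok, restricted_mode, role_admin, role_editor, role_viewer, session_fresh, sso_linked, token_valid} — 24 facts.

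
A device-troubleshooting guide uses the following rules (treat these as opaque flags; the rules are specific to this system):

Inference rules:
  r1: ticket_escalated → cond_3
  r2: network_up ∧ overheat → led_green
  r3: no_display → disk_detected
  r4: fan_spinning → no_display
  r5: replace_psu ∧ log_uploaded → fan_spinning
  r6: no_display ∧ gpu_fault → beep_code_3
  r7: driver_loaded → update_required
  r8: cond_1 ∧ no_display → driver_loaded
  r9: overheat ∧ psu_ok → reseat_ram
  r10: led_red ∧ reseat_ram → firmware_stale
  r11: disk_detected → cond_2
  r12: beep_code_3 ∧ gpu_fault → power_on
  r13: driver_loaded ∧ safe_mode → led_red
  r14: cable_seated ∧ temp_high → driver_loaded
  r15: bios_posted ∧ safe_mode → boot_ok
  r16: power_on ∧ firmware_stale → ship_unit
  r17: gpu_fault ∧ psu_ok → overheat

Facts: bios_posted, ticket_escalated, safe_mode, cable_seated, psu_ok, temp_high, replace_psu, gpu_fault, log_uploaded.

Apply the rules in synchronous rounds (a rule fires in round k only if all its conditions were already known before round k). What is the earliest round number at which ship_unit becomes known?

[1] r1 [ticket_escalated → cond_3]; r5 [replace_psu ∧ log_uploaded → fan_spinning]; r14 [cable_seated ∧ temp_high → driver_loaded]; r15 [bios_posted ∧ safe_mode → boot_ok]; r17 [gpu_fault ∧ psu_ok → overheat]. ⇒ new: cond_3, fan_spinning, driver_loaded, boot_ok, overheat.
[2] r4 [fan_spinning → no_display]; r7 [driver_loaded → update_required]; r9 [overheat ∧ psu_ok → reseat_ram]; r13 [driver_loaded ∧ safe_mode → led_red]. ⇒ new: no_display, update_required, reseat_ram, led_red.
[3] r3 [no_display → disk_detected]; r6 [no_display ∧ gpu_fault → beep_code_3]; r10 [led_red ∧ reseat_ram → firmware_stale]. ⇒ new: disk_detected, beep_code_3, firmware_stale.
[4] r11 [disk_detected → cond_2]; r12 [beep_code_3 ∧ gpu_fault → power_on]. ⇒ new: cond_2, power_on.
[5] r16 [power_on ∧ firmware_stale → ship_unit]. ⇒ new: ship_unit.
ship_unit first appears in round 5.

5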